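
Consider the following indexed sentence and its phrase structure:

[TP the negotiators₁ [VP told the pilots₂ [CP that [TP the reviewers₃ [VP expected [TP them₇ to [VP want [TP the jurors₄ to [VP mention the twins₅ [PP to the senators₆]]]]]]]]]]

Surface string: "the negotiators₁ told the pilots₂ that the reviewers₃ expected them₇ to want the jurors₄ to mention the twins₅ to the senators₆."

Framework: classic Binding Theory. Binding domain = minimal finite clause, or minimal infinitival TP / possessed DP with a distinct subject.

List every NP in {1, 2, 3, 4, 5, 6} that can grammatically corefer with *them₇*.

{1, 2}

*them* is a pronoun, so Principle B applies: it must be free in its binding domain.
Binding domain of *them₇*: the embedded TP, whose subject is the reviewers₃.
*the negotiators₁* c-commands the pronoun but from outside its binding domain, and is not c-commanded by it → coindexation permitted.
*the pilots₂* c-commands the pronoun but from outside its binding domain, and is not c-commanded by it → coindexation permitted.
*the reviewers₃* c-commands the pronoun within its binding domain → coindexation would violate Principle B.
*the jurors₄*: the pronoun c-commands this R-expression → coindexation would violate Principle C on *the jurors₄*.
*the twins₅*: the pronoun c-commands this R-expression → coindexation would violate Principle C on *the twins₅*.
*the senators₆*: the pronoun c-commands this R-expression → coindexation would violate Principle C on *the senators₆*.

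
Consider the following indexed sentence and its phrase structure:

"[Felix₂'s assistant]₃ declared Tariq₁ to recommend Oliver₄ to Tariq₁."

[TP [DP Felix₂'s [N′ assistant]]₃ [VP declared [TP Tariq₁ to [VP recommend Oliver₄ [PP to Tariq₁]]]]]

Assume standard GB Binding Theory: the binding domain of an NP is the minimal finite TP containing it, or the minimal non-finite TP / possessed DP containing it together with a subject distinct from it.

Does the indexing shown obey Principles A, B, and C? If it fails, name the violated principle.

Principle C

The two coindexed NPs are *Tariq₁* (the lower occurrence) and *Tariq₁* (the higher occurrence).
*Tariq₁* (the lower occurrence) is an R-expression. Principle C requires it to be free everywhere.
*Tariq₁* (the higher occurrence) c-commands it and carries the same index.
The R-expression is bound → Principle C violation.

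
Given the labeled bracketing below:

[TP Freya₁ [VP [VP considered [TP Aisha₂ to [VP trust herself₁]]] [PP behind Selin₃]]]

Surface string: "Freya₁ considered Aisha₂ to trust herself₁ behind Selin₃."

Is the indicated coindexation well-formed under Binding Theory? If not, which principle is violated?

The two coindexed NPs are *Freya₁* and *herself₁*.
*herself₁* is an anaphor. Principle A requires it to be bound within its binding domain — the embedded TP, whose subject is Aisha₂.
Within that domain it is c-commanded by *Aisha₂*, which does not share its index.
*Freya₁* does c-command the anaphor, but from outside its binding domain.
The anaphor is unbound in its domain → Principle A violation.

Principle A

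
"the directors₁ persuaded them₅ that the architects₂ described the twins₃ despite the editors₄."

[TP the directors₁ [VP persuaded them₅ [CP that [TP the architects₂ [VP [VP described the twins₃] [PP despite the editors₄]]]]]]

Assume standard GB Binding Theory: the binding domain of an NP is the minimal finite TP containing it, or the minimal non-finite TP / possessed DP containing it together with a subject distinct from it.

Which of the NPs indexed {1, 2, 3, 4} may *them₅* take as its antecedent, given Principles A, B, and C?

*them* is a pronoun, so Principle B applies: it must be free in its binding domain.
Binding domain of *them₅*: the matrix TP, whose subject is the directors₁.
*the directors₁* c-commands the pronoun within its binding domain → coindexation would violate Principle B.
*the architects₂*: the pronoun c-commands this R-expression → coindexation would violate Principle C on *the architects₂*.
*the twins₃*: the pronoun c-commands this R-expression → coindexation would violate Principle C on *the twins₃*.
*the editors₄*: the pronoun c-commands this R-expression → coindexation would violate Principle C on *the editors₄*.

none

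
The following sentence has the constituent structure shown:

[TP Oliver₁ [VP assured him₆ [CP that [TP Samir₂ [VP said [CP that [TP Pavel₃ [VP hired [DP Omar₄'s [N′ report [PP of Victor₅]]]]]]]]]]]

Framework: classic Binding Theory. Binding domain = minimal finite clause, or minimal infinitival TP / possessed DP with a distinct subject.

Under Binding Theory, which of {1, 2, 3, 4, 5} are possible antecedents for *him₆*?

none

*him* is a pronoun, so Principle B applies: it must be free in its binding domain.
Binding domain of *him₆*: the matrix TP, whose subject is Oliver₁.
*Oliver₁* c-commands the pronoun within its binding domain → coindexation would violate Principle B.
*Samir₂*: the pronoun c-commands this R-expression → coindexation would violate Principle C on *Samir₂*.
*Pavel₃*: the pronoun c-commands this R-expression → coindexation would violate Principle C on *Pavel₃*.
*Omar₄*: the pronoun c-commands this R-expression → coindexation would violate Principle C on *Omar₄*.
*Victor₅*: the pronoun c-commands this R-expression → coindexation would violate Principle C on *Victor₅*.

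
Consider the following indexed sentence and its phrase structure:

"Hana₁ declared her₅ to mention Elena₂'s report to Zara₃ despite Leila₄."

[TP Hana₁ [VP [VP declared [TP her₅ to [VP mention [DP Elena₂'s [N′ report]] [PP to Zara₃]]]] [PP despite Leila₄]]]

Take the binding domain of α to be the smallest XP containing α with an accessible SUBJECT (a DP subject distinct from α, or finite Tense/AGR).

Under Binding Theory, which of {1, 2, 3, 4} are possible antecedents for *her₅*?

{4}

*her* is a pronoun, so Principle B applies: it must be free in its binding domain.
Binding domain of *her₅*: the matrix TP, whose subject is Hana₁.
*Hana₁* c-commands the pronoun within its binding domain → coindexation would violate Principle B.
*Elena₂*: the pronoun c-commands this R-expression → coindexation would violate Principle C on *Elena₂*.
*Zara₃*: the pronoun c-commands this R-expression → coindexation would violate Principle C on *Zara₃*.
*Leila₄* and the pronoun do not c-command one another → neither Principle B nor Principle C is at stake; coindexation permitted.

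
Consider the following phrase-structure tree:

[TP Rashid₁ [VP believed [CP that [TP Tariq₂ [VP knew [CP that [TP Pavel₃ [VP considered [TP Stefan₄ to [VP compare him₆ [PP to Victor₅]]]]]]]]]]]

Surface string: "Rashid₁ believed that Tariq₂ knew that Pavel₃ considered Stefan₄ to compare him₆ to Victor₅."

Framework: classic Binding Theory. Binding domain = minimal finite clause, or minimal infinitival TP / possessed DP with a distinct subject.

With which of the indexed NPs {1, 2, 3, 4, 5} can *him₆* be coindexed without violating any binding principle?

{1, 2, 3}

*him* is a pronoun, so Principle B applies: it must be free in its binding domain.
Binding domain of *him₆*: the embedded TP, whose subject is Stefan₄.
*Rashid₁* c-commands the pronoun but from outside its binding domain, and is not c-commanded by it → coindexation permitted.
*Tariq₂* c-commands the pronoun but from outside its binding domain, and is not c-commanded by it → coindexation permitted.
*Pavel₃* c-commands the pronoun but from outside its binding domain, and is not c-commanded by it → coindexation permitted.
*Stefan₄* c-commands the pronoun within its binding domain → coindexation would violate Principle B.
*Victor₅*: the pronoun c-commands this R-expression → coindexation would violate Principle C on *Victor₅*.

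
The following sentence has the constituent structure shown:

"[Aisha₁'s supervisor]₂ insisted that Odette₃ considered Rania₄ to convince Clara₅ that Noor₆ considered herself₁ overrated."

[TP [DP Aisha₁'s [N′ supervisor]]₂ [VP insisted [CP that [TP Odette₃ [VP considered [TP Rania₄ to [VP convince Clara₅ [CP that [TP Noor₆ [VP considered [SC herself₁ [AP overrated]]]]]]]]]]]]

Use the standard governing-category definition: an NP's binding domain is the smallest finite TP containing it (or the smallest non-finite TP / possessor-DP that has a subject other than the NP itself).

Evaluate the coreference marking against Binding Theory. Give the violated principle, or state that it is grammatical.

Principle A

The two coindexed NPs are *Aisha₁* and *herself₁*.
*herself₁* is an anaphor. Principle A requires it to be bound within its binding domain — the embedded TP, whose subject is Noor₆.
Within that domain it is c-commanded by *Noor₆*, which does not share its index.
*Aisha₁* does not c-command the anaphor at all.
The anaphor is unbound in its domain → Principle A violation.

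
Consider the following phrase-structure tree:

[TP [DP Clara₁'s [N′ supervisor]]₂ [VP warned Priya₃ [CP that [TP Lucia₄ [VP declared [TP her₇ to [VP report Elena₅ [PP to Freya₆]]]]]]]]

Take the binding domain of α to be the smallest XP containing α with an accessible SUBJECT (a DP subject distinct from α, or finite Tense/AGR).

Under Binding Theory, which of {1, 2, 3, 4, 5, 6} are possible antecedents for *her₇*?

{1, 2, 3}

*her* is a pronoun, so Principle B applies: it must be free in its binding domain.
Binding domain of *her₇*: the embedded TP, whose subject is Lucia₄.
*Clara₁* and the pronoun do not c-command one another → neither Principle B nor Principle C is at stake; coindexation permitted.
*[Clara₁'s supervisor]₂* c-commands the pronoun but from outside its binding domain, and is not c-commanded by it → coindexation permitted.
*Priya₃* c-commands the pronoun but from outside its binding domain, and is not c-commanded by it → coindexation permitted.
*Lucia₄* c-commands the pronoun within its binding domain → coindexation would violate Principle B.
*Elena₅*: the pronoun c-commands this R-expression → coindexation would violate Principle C on *Elena₅*.
*Freya₆*: the pronoun c-commands this R-expression → coindexation would violate Principle C on *Freya₆*.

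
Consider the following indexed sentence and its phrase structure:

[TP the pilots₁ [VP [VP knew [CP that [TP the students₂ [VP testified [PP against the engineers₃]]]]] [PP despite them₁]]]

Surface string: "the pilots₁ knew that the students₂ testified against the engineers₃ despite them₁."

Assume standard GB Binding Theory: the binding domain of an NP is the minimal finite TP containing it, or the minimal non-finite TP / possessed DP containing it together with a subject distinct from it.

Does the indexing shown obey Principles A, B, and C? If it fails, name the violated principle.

Principle B

The two coindexed NPs are *the pilots₁* and *them₁*.
*them₁* is a pronoun. Its binding domain is the matrix TP, whose subject is the pilots₁.
*the pilots₁* c-commands it within that domain and carries the same index.
The pronoun is locally bound → Principle B violation.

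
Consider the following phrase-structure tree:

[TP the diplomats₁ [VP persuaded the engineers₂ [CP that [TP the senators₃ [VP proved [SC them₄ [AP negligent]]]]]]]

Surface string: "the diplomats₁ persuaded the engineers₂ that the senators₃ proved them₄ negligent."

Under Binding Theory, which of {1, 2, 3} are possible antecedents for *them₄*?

*them* is a pronoun, so Principle B applies: it must be free in its binding domain.
Binding domain of *them₄*: the embedded TP, whose subject is the senators₃.
*the diplomats₁* c-commands the pronoun but from outside its binding domain, and is not c-commanded by it → coindexation permitted.
*the engineers₂* c-commands the pronoun but from outside its binding domain, and is not c-commanded by it → coindexation permitted.
*the senators₃* c-commands the pronoun within its binding domain → coindexation would violate Principle B.

{1, 2}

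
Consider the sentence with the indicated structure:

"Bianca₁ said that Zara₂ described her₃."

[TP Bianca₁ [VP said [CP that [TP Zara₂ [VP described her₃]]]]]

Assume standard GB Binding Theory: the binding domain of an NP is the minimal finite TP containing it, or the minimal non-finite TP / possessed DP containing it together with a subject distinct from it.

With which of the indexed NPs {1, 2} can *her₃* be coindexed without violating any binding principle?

*her* is a pronoun, so Principle B applies: it must be free in its binding domain.
Binding domain of *her₃*: the embedded TP, whose subject is Zara₂.
*Bianca₁* c-commands the pronoun but from outside its binding domain, and is not c-commanded by it → coindexation permitted.
*Zara₂* c-commands the pronoun within its binding domain → coindexation would violate Principle B.

{1}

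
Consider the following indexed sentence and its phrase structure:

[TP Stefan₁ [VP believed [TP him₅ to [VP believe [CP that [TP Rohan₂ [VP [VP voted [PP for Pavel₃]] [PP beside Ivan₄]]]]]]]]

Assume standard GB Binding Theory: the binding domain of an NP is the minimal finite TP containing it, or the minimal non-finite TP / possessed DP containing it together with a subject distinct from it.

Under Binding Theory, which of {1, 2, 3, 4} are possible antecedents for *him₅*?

*him* is a pronoun, so Principle B applies: it must be free in its binding domain.
Binding domain of *him₅*: the matrix TP, whose subject is Stefan₁.
*Stefan₁* c-commands the pronoun within its binding domain → coindexation would violate Principle B.
*Rohan₂*: the pronoun c-commands this R-expression → coindexation would violate Principle C on *Rohan₂*.
*Pavel₃*: the pronoun c-commands this R-expression → coindexation would violate Principle C on *Pavel₃*.
*Ivan₄*: the pronoun c-commands this R-expression → coindexation would violate Principle C on *Ivan₄*.

none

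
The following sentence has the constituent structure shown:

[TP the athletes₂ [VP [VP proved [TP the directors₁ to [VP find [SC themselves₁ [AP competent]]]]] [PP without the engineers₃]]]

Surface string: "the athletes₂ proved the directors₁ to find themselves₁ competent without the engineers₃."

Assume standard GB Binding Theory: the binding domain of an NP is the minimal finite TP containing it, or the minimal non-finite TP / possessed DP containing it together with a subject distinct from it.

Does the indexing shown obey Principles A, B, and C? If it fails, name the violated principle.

The two coindexed NPs are *the directors₁* and *themselves₁*.
*themselves₁* is an anaphor; its binding domain is the embedded TP, whose subject is the directors₁. *the directors₁* c-commands it within that domain and shares its index, so Principle A is satisfied.
*the directors₁* is an R-expression; *themselves₁* does not c-command it, and no other NP shares its index, so Principle C is satisfied.
All principles are respected.

grammatical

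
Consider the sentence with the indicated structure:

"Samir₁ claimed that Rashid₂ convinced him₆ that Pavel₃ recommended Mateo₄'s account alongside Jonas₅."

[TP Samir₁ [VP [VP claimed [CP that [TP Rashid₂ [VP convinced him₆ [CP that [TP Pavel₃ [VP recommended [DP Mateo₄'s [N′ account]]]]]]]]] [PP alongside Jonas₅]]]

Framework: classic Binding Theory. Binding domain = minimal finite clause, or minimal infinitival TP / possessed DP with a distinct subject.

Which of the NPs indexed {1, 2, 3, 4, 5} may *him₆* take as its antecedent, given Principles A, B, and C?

{1, 5}

*him* is a pronoun, so Principle B applies: it must be free in its binding domain.
Binding domain of *him₆*: the embedded TP, whose subject is Rashid₂.
*Samir₁* c-commands the pronoun but from outside its binding domain, and is not c-commanded by it → coindexation permitted.
*Rashid₂* c-commands the pronoun within its binding domain → coindexation would violate Principle B.
*Pavel₃*: the pronoun c-commands this R-expression → coindexation would violate Principle C on *Pavel₃*.
*Mateo₄*: the pronoun c-commands this R-expression → coindexation would violate Principle C on *Mateo₄*.
*Jonas₅* and the pronoun do not c-command one another → neither Principle B nor Principle C is at stake; coindexation permitted.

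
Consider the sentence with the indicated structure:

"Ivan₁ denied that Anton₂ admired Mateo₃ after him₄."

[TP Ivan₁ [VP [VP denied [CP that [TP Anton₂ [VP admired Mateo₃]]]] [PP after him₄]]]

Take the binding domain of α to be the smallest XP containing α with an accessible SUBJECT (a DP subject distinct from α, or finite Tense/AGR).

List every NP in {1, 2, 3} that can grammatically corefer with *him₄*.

*him* is a pronoun, so Principle B applies: it must be free in its binding domain.
Binding domain of *him₄*: the matrix TP, whose subject is Ivan₁.
*Ivan₁* c-commands the pronoun within its binding domain → coindexation would violate Principle B.
*Anton₂* and the pronoun do not c-command one another → neither Principle B nor Principle C is at stake; coindexation permitted.
*Mateo₃* and the pronoun do not c-command one another → neither Principle B nor Principle C is at stake; coindexation permitted.

{2, 3}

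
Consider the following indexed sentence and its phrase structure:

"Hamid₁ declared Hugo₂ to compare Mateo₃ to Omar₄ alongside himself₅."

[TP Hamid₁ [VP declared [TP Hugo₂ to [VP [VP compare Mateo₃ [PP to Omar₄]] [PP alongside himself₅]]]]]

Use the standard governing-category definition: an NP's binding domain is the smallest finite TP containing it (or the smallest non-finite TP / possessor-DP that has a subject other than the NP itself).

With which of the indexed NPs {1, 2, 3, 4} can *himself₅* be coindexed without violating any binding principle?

{2}

*himself* is an anaphor, so Principle A applies: it must be bound in its binding domain.
Binding domain of *himself₅*: the embedded TP, whose subject is Hugo₂.
*Hamid₁* c-commands the anaphor but is outside its binding domain → cannot satisfy Principle A.
*Hugo₂* c-commands the anaphor within its binding domain → licit binder.
*Mateo₃* does not c-command the anaphor → cannot bind it.
*Omar₄* does not c-command the anaphor → cannot bind it.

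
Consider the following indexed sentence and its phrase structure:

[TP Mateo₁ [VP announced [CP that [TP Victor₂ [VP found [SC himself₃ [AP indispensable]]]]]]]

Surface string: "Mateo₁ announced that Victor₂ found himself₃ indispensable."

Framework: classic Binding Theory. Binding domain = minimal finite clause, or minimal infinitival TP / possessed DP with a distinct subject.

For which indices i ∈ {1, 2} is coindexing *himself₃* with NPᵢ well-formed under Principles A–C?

{2}

*himself* is an anaphor, so Principle A applies: it must be bound in its binding domain.
Binding domain of *himself₃*: the embedded TP, whose subject is Victor₂.
*Mateo₁* c-commands the anaphor but is outside its binding domain → cannot satisfy Principle A.
*Victor₂* c-commands the anaphor within its binding domain → licit binder.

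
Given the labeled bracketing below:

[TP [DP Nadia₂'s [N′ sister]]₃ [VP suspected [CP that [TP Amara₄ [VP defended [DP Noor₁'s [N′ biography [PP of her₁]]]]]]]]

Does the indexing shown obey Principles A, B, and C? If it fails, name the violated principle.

Principle B

The two coindexed NPs are *Noor₁* and *her₁*.
*her₁* is a pronoun. Its binding domain is the possessed DP, whose subject is Noor₁.
*Noor₁* c-commands it within that domain and carries the same index.
The pronoun is locally bound → Principle B violation.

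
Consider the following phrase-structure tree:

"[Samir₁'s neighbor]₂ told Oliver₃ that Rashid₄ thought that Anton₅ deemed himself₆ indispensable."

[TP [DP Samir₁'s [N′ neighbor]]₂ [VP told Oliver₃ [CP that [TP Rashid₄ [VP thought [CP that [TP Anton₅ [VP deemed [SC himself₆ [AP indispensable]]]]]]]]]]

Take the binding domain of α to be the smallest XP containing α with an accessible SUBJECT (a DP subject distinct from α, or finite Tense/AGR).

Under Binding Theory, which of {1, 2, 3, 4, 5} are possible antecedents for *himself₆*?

*himself* is an anaphor, so Principle A applies: it must be bound in its binding domain.
Binding domain of *himself₆*: the embedded TP, whose subject is Anton₅.
*Samir₁* does not c-command the anaphor → cannot bind it.
*[Samir₁'s neighbor]₂* c-commands the anaphor but is outside its binding domain → cannot satisfy Principle A.
*Oliver₃* c-commands the anaphor but is outside its binding domain → cannot satisfy Principle A.
*Rashid₄* c-commands the anaphor but is outside its binding domain → cannot satisfy Principle A.
*Anton₅* c-commands the anaphor within its binding domain → licit binder.

{5}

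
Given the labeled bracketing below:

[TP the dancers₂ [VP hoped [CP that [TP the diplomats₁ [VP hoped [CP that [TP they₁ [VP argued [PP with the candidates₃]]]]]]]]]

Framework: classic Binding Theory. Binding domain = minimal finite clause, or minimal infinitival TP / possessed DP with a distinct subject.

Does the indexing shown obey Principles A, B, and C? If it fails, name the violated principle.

grammatical

The two coindexed NPs are *the diplomats₁* and *they₁*.
*they₁* is a pronoun; nothing c-commands it within its binding domain (the embedded TP.), so Principle B holds trivially.
*the diplomats₁* is an R-expression; *they₁* does not c-command it, and no other NP shares its index, so Principle C is satisfied.
All principles are respected.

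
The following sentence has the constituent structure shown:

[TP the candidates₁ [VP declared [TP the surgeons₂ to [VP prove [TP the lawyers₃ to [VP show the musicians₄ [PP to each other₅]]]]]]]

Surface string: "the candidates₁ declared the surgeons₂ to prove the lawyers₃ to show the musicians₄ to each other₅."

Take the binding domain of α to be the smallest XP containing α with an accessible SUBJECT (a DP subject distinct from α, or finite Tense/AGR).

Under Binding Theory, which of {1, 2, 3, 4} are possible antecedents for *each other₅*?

{3, 4}

*each other* is an anaphor, so Principle A applies: it must be bound in its binding domain.
Binding domain of *each other₅*: the embedded TP, whose subject is the lawyers₃.
*the candidates₁* c-commands the anaphor but is outside its binding domain → cannot satisfy Principle A.
*the surgeons₂* c-commands the anaphor but is outside its binding domain → cannot satisfy Principle A.
*the lawyers₃* c-commands the anaphor within its binding domain → licit binder.
*the musicians₄* c-commands the anaphor within its binding domain → licit binder.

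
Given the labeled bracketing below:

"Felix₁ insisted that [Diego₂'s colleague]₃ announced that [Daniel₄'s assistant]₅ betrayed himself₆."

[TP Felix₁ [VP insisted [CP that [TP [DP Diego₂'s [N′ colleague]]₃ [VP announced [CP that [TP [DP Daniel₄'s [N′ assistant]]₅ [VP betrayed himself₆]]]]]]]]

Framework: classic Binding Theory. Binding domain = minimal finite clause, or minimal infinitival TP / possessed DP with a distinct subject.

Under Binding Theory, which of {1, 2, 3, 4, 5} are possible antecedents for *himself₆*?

*himself* is an anaphor, so Principle A applies: it must be bound in its binding domain.
Binding domain of *himself₆*: the embedded TP, whose subject is [Daniel₄'s assistant]₅.
*Felix₁* c-commands the anaphor but is outside its binding domain → cannot satisfy Principle A.
*Diego₂* does not c-command the anaphor → cannot bind it.
*[Diego₂'s colleague]₃* c-commands the anaphor but is outside its binding domain → cannot satisfy Principle A.
*Daniel₄* does not c-command the anaphor → cannot bind it.
*[Daniel₄'s assistant]₅* c-commands the anaphor within its binding domain → licit binder.

{5}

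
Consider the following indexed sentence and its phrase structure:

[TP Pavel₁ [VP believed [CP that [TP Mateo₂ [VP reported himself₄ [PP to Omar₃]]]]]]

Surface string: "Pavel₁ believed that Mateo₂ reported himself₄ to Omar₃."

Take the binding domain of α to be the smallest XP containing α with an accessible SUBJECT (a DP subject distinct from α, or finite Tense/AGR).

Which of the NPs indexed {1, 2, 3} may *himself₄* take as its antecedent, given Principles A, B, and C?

*himself* is an anaphor, so Principle A applies: it must be bound in its binding domain.
Binding domain of *himself₄*: the embedded TP, whose subject is Mateo₂.
*Pavel₁* c-commands the anaphor but is outside its binding domain → cannot satisfy Principle A.
*Mateo₂* c-commands the anaphor within its binding domain → licit binder.
*Omar₃* does not c-command the anaphor → cannot bind it.

{2}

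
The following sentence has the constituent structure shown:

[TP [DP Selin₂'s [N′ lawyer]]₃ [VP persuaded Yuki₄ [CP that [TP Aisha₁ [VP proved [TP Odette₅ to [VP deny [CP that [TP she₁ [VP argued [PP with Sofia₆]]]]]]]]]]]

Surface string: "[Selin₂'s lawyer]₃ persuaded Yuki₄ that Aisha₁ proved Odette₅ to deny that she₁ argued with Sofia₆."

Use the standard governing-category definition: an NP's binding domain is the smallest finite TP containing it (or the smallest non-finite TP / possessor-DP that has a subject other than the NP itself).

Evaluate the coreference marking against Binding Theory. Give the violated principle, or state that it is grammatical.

The two coindexed NPs are *Aisha₁* and *she₁*.
*she₁* is a pronoun; nothing c-commands it within its binding domain (the embedded TP.), so Principle B holds trivially.
*Aisha₁* is an R-expression; *she₁* does not c-command it, and no other NP shares its index, so Principle C is satisfied.
All principles are respected.

grammatical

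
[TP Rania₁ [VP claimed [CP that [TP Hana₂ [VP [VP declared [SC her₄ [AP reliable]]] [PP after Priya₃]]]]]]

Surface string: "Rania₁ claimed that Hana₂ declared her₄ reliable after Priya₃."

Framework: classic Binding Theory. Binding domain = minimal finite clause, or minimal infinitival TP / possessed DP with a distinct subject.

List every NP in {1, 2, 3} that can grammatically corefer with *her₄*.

*her* is a pronoun, so Principle B applies: it must be free in its binding domain.
Binding domain of *her₄*: the embedded TP, whose subject is Hana₂.
*Rania₁* c-commands the pronoun but from outside its binding domain, and is not c-commanded by it → coindexation permitted.
*Hana₂* c-commands the pronoun within its binding domain → coindexation would violate Principle B.
*Priya₃* and the pronoun do not c-command one another → neither Principle B nor Principle C is at stake; coindexation permitted.

{1, 3}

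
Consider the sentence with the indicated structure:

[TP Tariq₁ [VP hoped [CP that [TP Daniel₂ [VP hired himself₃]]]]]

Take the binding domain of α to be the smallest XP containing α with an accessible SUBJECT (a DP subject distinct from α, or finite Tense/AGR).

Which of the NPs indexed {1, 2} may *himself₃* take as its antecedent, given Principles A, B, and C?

*himself* is an anaphor, so Principle A applies: it must be bound in its binding domain.
Binding domain of *himself₃*: the embedded TP, whose subject is Daniel₂.
*Tariq₁* c-commands the anaphor but is outside its binding domain → cannot satisfy Principle A.
*Daniel₂* c-commands the anaphor within its binding domain → licit binder.

{2}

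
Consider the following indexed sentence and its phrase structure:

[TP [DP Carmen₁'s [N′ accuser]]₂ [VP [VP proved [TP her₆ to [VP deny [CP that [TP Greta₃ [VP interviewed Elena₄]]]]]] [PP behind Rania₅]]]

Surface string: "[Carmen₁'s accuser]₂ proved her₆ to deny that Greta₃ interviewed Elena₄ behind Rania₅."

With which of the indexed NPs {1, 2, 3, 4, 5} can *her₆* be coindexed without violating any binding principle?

{1, 5}

*her* is a pronoun, so Principle B applies: it must be free in its binding domain.
Binding domain of *her₆*: the matrix TP, whose subject is [Carmen₁'s accuser]₂.
*Carmen₁* and the pronoun do not c-command one another → neither Principle B nor Principle C is at stake; coindexation permitted.
*[Carmen₁'s accuser]₂* c-commands the pronoun within its binding domain → coindexation would violate Principle B.
*Greta₃*: the pronoun c-commands this R-expression → coindexation would violate Principle C on *Greta₃*.
*Elena₄*: the pronoun c-commands this R-expression → coindexation would violate Principle C on *Elena₄*.
*Rania₅* and the pronoun do not c-command one another → neither Principle B nor Principle C is at stake; coindexation permitted.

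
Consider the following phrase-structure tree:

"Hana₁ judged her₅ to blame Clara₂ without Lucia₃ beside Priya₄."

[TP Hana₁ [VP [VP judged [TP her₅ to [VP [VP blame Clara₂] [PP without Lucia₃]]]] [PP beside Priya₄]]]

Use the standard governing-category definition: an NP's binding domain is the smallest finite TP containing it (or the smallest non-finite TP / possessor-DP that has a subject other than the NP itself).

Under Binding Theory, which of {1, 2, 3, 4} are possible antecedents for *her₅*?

*her* is a pronoun, so Principle B applies: it must be free in its binding domain.
Binding domain of *her₅*: the matrix TP, whose subject is Hana₁.
*Hana₁* c-commands the pronoun within its binding domain → coindexation would violate Principle B.
*Clara₂*: the pronoun c-commands this R-expression → coindexation would violate Principle C on *Clara₂*.
*Lucia₃*: the pronoun c-commands this R-expression → coindexation would violate Principle C on *Lucia₃*.
*Priya₄* and the pronoun do not c-command one another → neither Principle B nor Principle C is at stake; coindexation permitted.

{4}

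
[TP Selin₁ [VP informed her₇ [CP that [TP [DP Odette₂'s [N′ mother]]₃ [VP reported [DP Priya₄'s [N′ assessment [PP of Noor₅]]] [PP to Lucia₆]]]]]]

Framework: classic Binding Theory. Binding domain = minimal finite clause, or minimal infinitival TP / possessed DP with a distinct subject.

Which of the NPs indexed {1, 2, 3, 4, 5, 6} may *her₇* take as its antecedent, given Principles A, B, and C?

none

*her* is a pronoun, so Principle B applies: it must be free in its binding domain.
Binding domain of *her₇*: the matrix TP, whose subject is Selin₁.
*Selin₁* c-commands the pronoun within its binding domain → coindexation would violate Principle B.
*Odette₂*: the pronoun c-commands this R-expression → coindexation would violate Principle C on *Odette₂*.
*[Odette₂'s mother]₃*: the pronoun c-commands this R-expression → coindexation would violate Principle C on *[Odette₂'s mother]₃*.
*Priya₄*: the pronoun c-commands this R-expression → coindexation would violate Principle C on *Priya₄*.
*Noor₅*: the pronoun c-commands this R-expression → coindexation would violate Principle C on *Noor₅*.
*Lucia₆*: the pronoun c-commands this R-expression → coindexation would violate Principle C on *Lucia₆*.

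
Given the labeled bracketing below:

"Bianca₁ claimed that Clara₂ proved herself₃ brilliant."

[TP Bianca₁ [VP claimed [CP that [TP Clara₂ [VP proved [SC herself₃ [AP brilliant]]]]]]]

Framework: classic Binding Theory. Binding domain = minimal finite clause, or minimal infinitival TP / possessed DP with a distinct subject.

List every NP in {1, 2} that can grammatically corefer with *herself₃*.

{2}

*herself* is an anaphor, so Principle A applies: it must be bound in its binding domain.
Binding domain of *herself₃*: the embedded TP, whose subject is Clara₂.
*Bianca₁* c-commands the anaphor but is outside its binding domain → cannot satisfy Principle A.
*Clara₂* c-commands the anaphor within its binding domain → licit binder.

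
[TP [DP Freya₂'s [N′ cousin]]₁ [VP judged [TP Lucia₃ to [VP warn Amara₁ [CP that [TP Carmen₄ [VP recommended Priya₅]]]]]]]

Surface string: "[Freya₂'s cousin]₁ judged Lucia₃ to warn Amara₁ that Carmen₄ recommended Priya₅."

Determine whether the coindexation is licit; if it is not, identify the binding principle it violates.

Principle C

The two coindexed NPs are *[Freya₂'s cousin]₁* and *Amara₁*.
*Amara₁* is an R-expression. Principle C requires it to be free everywhere.
*[Freya₂'s cousin]₁* c-commands it and carries the same index.
The R-expression is bound → Principle C violation.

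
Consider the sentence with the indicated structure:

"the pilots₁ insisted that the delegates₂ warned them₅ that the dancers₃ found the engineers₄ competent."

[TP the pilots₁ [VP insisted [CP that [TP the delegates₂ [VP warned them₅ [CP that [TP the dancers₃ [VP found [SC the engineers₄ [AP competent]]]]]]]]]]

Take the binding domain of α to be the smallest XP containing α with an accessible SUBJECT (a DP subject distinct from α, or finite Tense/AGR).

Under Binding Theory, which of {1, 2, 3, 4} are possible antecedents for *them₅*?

*them* is a pronoun, so Principle B applies: it must be free in its binding domain.
Binding domain of *them₅*: the embedded TP, whose subject is the delegates₂.
*the pilots₁* c-commands the pronoun but from outside its binding domain, and is not c-commanded by it → coindexation permitted.
*the delegates₂* c-commands the pronoun within its binding domain → coindexation would violate Principle B.
*the dancers₃*: the pronoun c-commands this R-expression → coindexation would violate Principle C on *the dancers₃*.
*the engineers₄*: the pronoun c-commands this R-expression → coindexation would violate Principle C on *the engineers₄*.

{1}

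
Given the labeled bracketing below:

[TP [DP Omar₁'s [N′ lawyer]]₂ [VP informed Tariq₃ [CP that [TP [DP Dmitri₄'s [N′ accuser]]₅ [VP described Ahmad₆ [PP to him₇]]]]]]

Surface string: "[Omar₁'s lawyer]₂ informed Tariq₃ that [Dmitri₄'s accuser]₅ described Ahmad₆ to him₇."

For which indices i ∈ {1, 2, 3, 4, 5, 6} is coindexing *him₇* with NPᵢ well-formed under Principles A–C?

{1, 2, 3, 4}

*him* is a pronoun, so Principle B applies: it must be free in its binding domain.
Binding domain of *him₇*: the embedded TP, whose subject is [Dmitri₄'s accuser]₅.
*Omar₁* and the pronoun do not c-command one another → neither Principle B nor Principle C is at stake; coindexation permitted.
*[Omar₁'s lawyer]₂* c-commands the pronoun but from outside its binding domain, and is not c-commanded by it → coindexation permitted.
*Tariq₃* c-commands the pronoun but from outside its binding domain, and is not c-commanded by it → coindexation permitted.
*Dmitri₄* and the pronoun do not c-command one another → neither Principle B nor Principle C is at stake; coindexation permitted.
*[Dmitri₄'s accuser]₅* c-commands the pronoun within its binding domain → coindexation would violate Principle B.
*Ahmad₆* c-commands the pronoun within its binding domain → coindexation would violate Principle B.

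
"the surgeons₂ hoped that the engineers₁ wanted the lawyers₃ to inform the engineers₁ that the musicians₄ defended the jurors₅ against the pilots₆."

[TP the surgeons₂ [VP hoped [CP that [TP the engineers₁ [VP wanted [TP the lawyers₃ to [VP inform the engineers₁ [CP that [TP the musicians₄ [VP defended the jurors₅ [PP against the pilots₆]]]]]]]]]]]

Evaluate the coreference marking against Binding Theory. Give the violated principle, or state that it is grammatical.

Principle C

The two coindexed NPs are *the engineers₁* (the higher occurrence) and *the engineers₁* (the lower occurrence).
*the engineers₁* (the lower occurrence) is an R-expression. Principle C requires it to be free everywhere.
*the engineers₁* (the higher occurrence) c-commands it and carries the same index.
The R-expression is bound → Principle C violation.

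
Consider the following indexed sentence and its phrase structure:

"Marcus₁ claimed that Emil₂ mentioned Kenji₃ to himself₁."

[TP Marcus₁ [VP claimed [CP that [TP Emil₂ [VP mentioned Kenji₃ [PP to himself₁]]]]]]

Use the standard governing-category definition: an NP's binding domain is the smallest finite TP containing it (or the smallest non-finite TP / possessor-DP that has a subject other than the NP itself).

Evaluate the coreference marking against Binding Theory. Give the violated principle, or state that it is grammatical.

The two coindexed NPs are *Marcus₁* and *himself₁*.
*himself₁* is an anaphor. Principle A requires it to be bound within its binding domain — the embedded TP, whose subject is Emil₂.
Within that domain it is c-commanded by *Emil₂*, *Kenji₃*, none of which share its index.
*Marcus₁* does c-command the anaphor, but from outside its binding domain.
The anaphor is unbound in its domain → Principle A violation.

Principle A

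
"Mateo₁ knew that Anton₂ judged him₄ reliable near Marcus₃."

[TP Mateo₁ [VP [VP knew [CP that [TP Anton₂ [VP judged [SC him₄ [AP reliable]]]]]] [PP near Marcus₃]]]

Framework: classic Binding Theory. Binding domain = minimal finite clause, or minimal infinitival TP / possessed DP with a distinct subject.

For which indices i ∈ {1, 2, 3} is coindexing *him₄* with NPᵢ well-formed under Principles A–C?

*him* is a pronoun, so Principle B applies: it must be free in its binding domain.
Binding domain of *him₄*: the embedded TP, whose subject is Anton₂.
*Mateo₁* c-commands the pronoun but from outside its binding domain, and is not c-commanded by it → coindexation permitted.
*Anton₂* c-commands the pronoun within its binding domain → coindexation would violate Principle B.
*Marcus₃* and the pronoun do not c-command one another → neither Principle B nor Principle C is at stake; coindexation permitted.

{1, 3}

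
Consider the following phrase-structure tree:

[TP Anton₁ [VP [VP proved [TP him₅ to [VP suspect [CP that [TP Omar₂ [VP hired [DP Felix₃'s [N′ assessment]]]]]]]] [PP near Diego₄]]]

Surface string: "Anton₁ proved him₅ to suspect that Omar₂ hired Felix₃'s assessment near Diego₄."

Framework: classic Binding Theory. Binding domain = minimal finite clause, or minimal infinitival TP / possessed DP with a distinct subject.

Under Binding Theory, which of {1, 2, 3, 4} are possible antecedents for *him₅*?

{4}

*him* is a pronoun, so Principle B applies: it must be free in its binding domain.
Binding domain of *him₅*: the matrix TP, whose subject is Anton₁.
*Anton₁* c-commands the pronoun within its binding domain → coindexation would violate Principle B.
*Omar₂*: the pronoun c-commands this R-expression → coindexation would violate Principle C on *Omar₂*.
*Felix₃*: the pronoun c-commands this R-expression → coindexation would violate Principle C on *Felix₃*.
*Diego₄* and the pronoun do not c-command one another → neither Principle B nor Principle C is at stake; coindexation permitted.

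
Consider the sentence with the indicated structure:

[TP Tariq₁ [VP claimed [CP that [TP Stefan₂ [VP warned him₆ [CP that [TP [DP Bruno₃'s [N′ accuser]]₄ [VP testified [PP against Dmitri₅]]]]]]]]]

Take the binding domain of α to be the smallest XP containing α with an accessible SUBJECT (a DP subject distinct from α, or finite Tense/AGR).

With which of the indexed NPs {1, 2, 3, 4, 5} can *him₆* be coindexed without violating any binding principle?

{1}

*him* is a pronoun, so Principle B applies: it must be free in its binding domain.
Binding domain of *him₆*: the embedded TP, whose subject is Stefan₂.
*Tariq₁* c-commands the pronoun but from outside its binding domain, and is not c-commanded by it → coindexation permitted.
*Stefan₂* c-commands the pronoun within its binding domain → coindexation would violate Principle B.
*Bruno₃*: the pronoun c-commands this R-expression → coindexation would violate Principle C on *Bruno₃*.
*[Bruno₃'s accuser]₄*: the pronoun c-commands this R-expression → coindexation would violate Principle C on *[Bruno₃'s accuser]₄*.
*Dmitri₅*: the pronoun c-commands this R-expression → coindexation would violate Principle C on *Dmitri₅*.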